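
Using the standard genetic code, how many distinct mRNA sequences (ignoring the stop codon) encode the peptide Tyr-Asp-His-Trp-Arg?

48

Tyr: 2 codons.
Asp: 2 codons.
His: 2 codons.
Trp: 1 codon.
Arg: 6 codons.
2 × 2 × 2 × 1 × 6 = 48.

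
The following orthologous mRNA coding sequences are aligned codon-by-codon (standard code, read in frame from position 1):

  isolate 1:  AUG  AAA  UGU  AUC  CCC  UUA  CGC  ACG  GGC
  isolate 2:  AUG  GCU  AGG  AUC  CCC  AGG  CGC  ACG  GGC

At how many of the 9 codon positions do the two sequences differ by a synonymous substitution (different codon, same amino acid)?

0

Codon 1: AUG Met / AUG Met — identical.
Codon 2: AAA Lys / GCU Ala — nonsynonymous.
Codon 3: UGU Cys / AGG Arg — nonsynonymous.
Codon 4: AUC Ile / AUC Ile — identical.
Codon 5: CCC Pro / CCC Pro — identical.
Codon 6: UUA Leu / AGG Arg — nonsynonymous.
Codon 7: CGC Arg / CGC Arg — identical.
Codon 8: ACG Thr / ACG Thr — identical.
Codon 9: GGC Gly / GGC Gly — identical.
Synonymous differences: 0.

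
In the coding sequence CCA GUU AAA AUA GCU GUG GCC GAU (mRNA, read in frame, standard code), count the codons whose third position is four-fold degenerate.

Codon 1 CCA (Pro): third position 4-fold.
Codon 2 GUU (Val): third position 4-fold.
Codon 3 AAA (Lys): third position 2-fold.
Codon 4 AUA (Ile): third position 3-fold.
Codon 5 GCU (Ala): third position 4-fold.
Codon 6 GUG (Val): third position 4-fold.
Codon 7 GCC (Ala): third position 4-fold.
Codon 8 GAU (Asp): third position 2-fold.
Four-fold degenerate third positions: 5.

5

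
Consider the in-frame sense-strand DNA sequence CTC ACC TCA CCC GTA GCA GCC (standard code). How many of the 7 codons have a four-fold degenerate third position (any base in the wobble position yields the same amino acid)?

7

Codon 1 CTC (Leu): third position 4-fold.
Codon 2 ACC (Thr): third position 4-fold.
Codon 3 TCA (Ser): third position 4-fold.
Codon 4 CCC (Pro): third position 4-fold.
Codon 5 GTA (Val): third position 4-fold.
Codon 6 GCA (Ala): third position 4-fold.
Codon 7 GCC (Ala): third position 4-fold.
Four-fold degenerate third positions: 7.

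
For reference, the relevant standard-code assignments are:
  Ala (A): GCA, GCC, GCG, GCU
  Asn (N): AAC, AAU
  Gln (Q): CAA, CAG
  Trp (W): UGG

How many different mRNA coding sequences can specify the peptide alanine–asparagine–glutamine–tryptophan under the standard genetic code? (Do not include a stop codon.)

Ala: 4 codons.
Asn: 2 codons.
Gln: 2 codons.
Trp: 1 codon.
4 × 2 × 2 × 1 = 16.

16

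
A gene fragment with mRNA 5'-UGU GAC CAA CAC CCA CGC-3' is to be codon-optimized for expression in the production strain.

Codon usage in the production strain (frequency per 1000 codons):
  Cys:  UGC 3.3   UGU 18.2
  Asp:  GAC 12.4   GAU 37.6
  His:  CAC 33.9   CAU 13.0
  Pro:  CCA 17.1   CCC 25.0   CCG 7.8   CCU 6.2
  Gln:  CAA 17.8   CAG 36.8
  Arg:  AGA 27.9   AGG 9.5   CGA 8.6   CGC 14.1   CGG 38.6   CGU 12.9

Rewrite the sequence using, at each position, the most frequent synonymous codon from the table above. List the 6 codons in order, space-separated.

Codon 1 (Cys): best is UGU at 18.2.
Codon 2 (Asp): best is GAU at 37.6.
Codon 3 (Gln): best is CAG at 36.8.
Codon 4 (His): best is CAC at 33.9.
Codon 5 (Pro): best is CCC at 25.0.
Codon 6 (Arg): best is CGG at 38.6.

UGU GAU CAG CAC CCC CGG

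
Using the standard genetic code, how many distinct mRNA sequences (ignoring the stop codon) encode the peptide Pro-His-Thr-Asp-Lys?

128

Pro: 4 codons.
His: 2 codons.
Thr: 4 codons.
Asp: 2 codons.
Lys: 2 codons.
4 × 2 × 4 × 2 × 2 = 128.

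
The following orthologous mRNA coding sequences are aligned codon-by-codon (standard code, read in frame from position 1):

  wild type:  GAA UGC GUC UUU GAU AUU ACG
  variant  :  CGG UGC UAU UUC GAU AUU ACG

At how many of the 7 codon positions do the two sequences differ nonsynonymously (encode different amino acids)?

Codon 1: GAA Glu / CGG Arg — nonsynonymous.
Codon 2: UGC Cys / UGC Cys — identical.
Codon 3: GUC Val / UAU Tyr — nonsynonymous.
Codon 4: UUU Phe / UUC Phe — synonymous.
Codon 5: GAU Asp / GAU Asp — identical.
Codon 6: AUU Ile / AUU Ile — identical.
Codon 7: ACG Thr / ACG Thr — identical.
Nonsynonymous differences: 2.

2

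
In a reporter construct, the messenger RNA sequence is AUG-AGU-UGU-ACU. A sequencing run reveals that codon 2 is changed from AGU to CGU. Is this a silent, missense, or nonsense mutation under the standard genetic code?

missense

Position 4 falls in codon 2: AGU → Ser.
After the substitution the codon is CGU → Arg.
Ser ≠ Arg, so this is a missense mutation.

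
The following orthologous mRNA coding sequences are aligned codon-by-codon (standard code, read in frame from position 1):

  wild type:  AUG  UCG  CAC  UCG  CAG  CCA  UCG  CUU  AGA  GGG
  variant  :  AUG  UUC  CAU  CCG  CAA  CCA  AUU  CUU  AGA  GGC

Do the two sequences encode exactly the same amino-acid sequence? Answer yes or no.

Codon 1: AUG Met / AUG Met — identical.
Codon 2: UCG Ser / UUC Phe — nonsynonymous.
Codon 3: CAC His / CAU His — synonymous.
Codon 4: UCG Ser / CCG Pro — nonsynonymous.
Codon 5: CAG Gln / CAA Gln — synonymous.
Codon 6: CCA Pro / CCA Pro — identical.
Codon 7: UCG Ser / AUU Ile — nonsynonymous.
Codon 8: CUU Leu / CUU Leu — identical.
Codon 9: AGA Arg / AGA Arg — identical.
Codon 10: GGG Gly / GGC Gly — synonymous.
Nonsynonymous differences: 3 → different protein.

no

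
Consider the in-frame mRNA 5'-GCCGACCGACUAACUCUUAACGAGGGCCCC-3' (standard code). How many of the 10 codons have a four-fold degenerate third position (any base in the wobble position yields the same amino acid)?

Codon 1 GCC (Ala): third position 4-fold.
Codon 2 GAC (Asp): third position 2-fold.
Codon 3 CGA (Arg): third position 4-fold.
Codon 4 CUA (Leu): third position 4-fold.
Codon 5 ACU (Thr): third position 4-fold.
Codon 6 CUU (Leu): third position 4-fold.
Codon 7 AAC (Asn): third position 2-fold.
Codon 8 GAG (Glu): third position 2-fold.
Codon 9 GGC (Gly): third position 4-fold.
Codon 10 CCC (Pro): third position 4-fold.
Four-fold degenerate third positions: 7.

7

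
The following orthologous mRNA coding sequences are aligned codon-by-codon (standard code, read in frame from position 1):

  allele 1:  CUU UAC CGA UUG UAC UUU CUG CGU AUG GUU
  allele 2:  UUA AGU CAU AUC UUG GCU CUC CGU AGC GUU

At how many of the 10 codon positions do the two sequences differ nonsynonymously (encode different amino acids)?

6

Codon 1: CUU Leu / UUA Leu — synonymous.
Codon 2: UAC Tyr / AGU Ser — nonsynonymous.
Codon 3: CGA Arg / CAU His — nonsynonymous.
Codon 4: UUG Leu / AUC Ile — nonsynonymous.
Codon 5: UAC Tyr / UUG Leu — nonsynonymous.
Codon 6: UUU Phe / GCU Ala — nonsynonymous.
Codon 7: CUG Leu / CUC Leu — synonymous.
Codon 8: CGU Arg / CGU Arg — identical.
Codon 9: AUG Met / AGC Ser — nonsynonymous.
Codon 10: GUU Val / GUU Val — identical.
Nonsynonymous differences: 6.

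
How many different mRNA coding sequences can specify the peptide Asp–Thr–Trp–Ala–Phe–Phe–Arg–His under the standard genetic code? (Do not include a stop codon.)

1536

Asp: 2 codons.
Thr: 4 codons.
Trp: 1 codon.
Ala: 4 codons.
Phe: 2 codons.
Phe: 2 codons.
Arg: 6 codons.
His: 2 codons.
2 × 4 × 1 × 4 × 2 × 2 × 6 × 2 = 1536.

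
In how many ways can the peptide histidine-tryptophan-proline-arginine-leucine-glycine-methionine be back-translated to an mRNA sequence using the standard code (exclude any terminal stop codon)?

His: 2 codons.
Trp: 1 codon.
Pro: 4 codons.
Arg: 6 codons.
Leu: 6 codons.
Gly: 4 codons.
Met: 1 codon.
2 × 1 × 4 × 6 × 6 × 4 × 1 = 1152.

1152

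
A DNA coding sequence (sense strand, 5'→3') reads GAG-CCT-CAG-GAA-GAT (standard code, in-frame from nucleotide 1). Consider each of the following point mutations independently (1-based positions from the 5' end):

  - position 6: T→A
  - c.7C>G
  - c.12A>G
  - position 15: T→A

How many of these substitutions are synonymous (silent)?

Codon 2: CCT (Pro) → CCA (Pro) — synonymous.
Codon 3: CAG (Gln) → GAG (Glu) — missense.
Codon 4: GAA (Glu) → GAG (Glu) — synonymous.
Codon 5: GAT (Asp) → GAA (Glu) — missense.
Synonymous: 2 of 4.

2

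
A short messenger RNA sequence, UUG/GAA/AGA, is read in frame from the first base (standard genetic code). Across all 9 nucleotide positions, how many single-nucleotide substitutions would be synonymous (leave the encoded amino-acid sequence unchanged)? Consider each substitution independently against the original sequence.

5

Codon 1 (UUG, Leu): 2 synonymous substitutions.
Codon 2 (GAA, Glu): 1 synonymous substitution.
Codon 3 (AGA, Arg): 2 synonymous substitutions.
Total: 2 + 1 + 2 = 5.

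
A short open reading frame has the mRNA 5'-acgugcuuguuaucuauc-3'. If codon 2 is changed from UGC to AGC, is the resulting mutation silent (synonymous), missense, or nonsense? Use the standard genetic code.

Position 4 falls in codon 2: UGC → Cys.
After the substitution the codon is AGC → Ser.
Cys ≠ Ser, so this is a missense mutation.

missense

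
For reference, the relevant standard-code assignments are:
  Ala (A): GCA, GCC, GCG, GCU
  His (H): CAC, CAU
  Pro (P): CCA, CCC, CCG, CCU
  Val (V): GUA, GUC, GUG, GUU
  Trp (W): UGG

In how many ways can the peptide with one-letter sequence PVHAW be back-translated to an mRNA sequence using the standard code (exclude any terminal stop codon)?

128

Pro: 4 codons.
Val: 4 codons.
His: 2 codons.
Ala: 4 codons.
Trp: 1 codon.
4 × 4 × 2 × 4 × 1 = 128.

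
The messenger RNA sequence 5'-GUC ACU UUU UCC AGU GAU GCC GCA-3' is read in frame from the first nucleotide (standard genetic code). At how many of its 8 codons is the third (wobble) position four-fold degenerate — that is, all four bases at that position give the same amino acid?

Codon 1 GUC (Val): third position 4-fold.
Codon 2 ACU (Thr): third position 4-fold.
Codon 3 UUU (Phe): third position 2-fold.
Codon 4 UCC (Ser): third position 4-fold.
Codon 5 AGU (Ser): third position 2-fold.
Codon 6 GAU (Asp): third position 2-fold.
Codon 7 GCC (Ala): third position 4-fold.
Codon 8 GCA (Ala): third position 4-fold.
Four-fold degenerate third positions: 5.

5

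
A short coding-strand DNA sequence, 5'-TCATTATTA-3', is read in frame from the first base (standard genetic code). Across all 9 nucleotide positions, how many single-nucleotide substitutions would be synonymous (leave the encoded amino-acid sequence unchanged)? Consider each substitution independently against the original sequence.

7

Codon 1 (TCA, Ser): 3 synonymous substitutions.
Codon 2 (TTA, Leu): 2 synonymous substitutions.
Codon 3 (TTA, Leu): 2 synonymous substitutions.
Total: 3 + 2 + 2 = 7.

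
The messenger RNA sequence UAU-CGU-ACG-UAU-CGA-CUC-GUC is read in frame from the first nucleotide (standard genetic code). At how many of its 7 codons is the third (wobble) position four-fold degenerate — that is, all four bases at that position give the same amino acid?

5

Codon 1 UAU (Tyr): third position 2-fold.
Codon 2 CGU (Arg): third position 4-fold.
Codon 3 ACG (Thr): third position 4-fold.
Codon 4 UAU (Tyr): third position 2-fold.
Codon 5 CGA (Arg): third position 4-fold.
Codon 6 CUC (Leu): third position 4-fold.
Codon 7 GUC (Val): third position 4-fold.
Four-fold degenerate third positions: 5.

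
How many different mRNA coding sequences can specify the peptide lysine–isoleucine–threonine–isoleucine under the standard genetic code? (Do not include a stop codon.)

Lys: 2 codons.
Ile: 3 codons.
Thr: 4 codons.
Ile: 3 codons.
2 × 3 × 4 × 3 = 72.

72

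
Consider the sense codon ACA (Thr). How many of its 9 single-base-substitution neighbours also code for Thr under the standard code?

Position 1: none → 0 synonymous.
Position 2: none → 0 synonymous.
Position 3: ACU, ACC, ACG → 3 synonymous.
Total: 0 + 0 + 3 = 3.

3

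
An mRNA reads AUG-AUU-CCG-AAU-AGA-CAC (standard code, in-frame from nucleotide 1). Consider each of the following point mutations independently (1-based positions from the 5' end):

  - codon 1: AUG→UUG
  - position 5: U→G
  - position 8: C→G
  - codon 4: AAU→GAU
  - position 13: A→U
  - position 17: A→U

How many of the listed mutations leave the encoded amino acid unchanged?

Codon 1: AUG (Met) → UUG (Leu) — missense.
Codon 2: AUU (Ile) → AGU (Ser) — missense.
Codon 3: CCG (Pro) → CGG (Arg) — missense.
Codon 4: AAU (Asn) → GAU (Asp) — missense.
Codon 5: AGA (Arg) → UGA (Stop) — nonsense.
Codon 6: CAC (His) → CUC (Leu) — missense.
Synonymous: 0 of 6.

0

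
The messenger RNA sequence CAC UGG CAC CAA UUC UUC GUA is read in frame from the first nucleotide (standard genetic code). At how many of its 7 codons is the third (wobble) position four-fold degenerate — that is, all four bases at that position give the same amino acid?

Codon 1 CAC (His): third position 2-fold.
Codon 2 UGG (Trp): third position 1-fold.
Codon 3 CAC (His): third position 2-fold.
Codon 4 CAA (Gln): third position 2-fold.
Codon 5 UUC (Phe): third position 2-fold.
Codon 6 UUC (Phe): third position 2-fold.
Codon 7 GUA (Val): third position 4-fold.
Four-fold degenerate third positions: 1.

1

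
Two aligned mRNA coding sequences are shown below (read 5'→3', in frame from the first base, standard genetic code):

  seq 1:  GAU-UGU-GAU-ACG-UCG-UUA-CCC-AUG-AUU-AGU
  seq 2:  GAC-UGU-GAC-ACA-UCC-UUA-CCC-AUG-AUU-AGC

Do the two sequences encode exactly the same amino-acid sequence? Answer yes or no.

yes

Codon 1: GAU Asp / GAC Asp — synonymous.
Codon 2: UGU Cys / UGU Cys — identical.
Codon 3: GAU Asp / GAC Asp — synonymous.
Codon 4: ACG Thr / ACA Thr — synonymous.
Codon 5: UCG Ser / UCC Ser — synonymous.
Codon 6: UUA Leu / UUA Leu — identical.
Codon 7: CCC Pro / CCC Pro — identical.
Codon 8: AUG Met / AUG Met — identical.
Codon 9: AUU Ile / AUU Ile — identical.
Codon 10: AGU Ser / AGC Ser — synonymous.
Nonsynonymous differences: 0 → same protein.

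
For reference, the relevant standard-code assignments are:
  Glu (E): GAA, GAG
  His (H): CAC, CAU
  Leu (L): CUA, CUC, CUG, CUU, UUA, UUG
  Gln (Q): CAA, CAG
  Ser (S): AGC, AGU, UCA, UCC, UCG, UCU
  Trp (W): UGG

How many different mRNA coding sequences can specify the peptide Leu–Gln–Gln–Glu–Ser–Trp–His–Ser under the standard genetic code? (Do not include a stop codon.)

Leu: 6 codons.
Gln: 2 codons.
Gln: 2 codons.
Glu: 2 codons.
Ser: 6 codons.
Trp: 1 codon.
His: 2 codons.
Ser: 6 codons.
6 × 2 × 2 × 2 × 6 × 1 × 2 × 6 = 3456.

3456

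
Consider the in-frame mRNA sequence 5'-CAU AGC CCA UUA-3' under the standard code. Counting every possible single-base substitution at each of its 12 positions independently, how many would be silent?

Codon 1 (CAU, His): 1 synonymous substitution.
Codon 2 (AGC, Ser): 1 synonymous substitution.
Codon 3 (CCA, Pro): 3 synonymous substitutions.
Codon 4 (UUA, Leu): 2 synonymous substitutions.
Total: 1 + 1 + 3 + 2 = 7.

7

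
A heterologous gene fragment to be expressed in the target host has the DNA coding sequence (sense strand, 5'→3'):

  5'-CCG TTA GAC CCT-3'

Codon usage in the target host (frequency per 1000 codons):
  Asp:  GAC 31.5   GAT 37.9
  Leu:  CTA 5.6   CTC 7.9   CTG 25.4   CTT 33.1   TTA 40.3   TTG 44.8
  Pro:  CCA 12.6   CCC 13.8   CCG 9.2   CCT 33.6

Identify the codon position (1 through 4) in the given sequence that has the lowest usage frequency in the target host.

Codon 1 CCG (Pro): 9.2 per 1000.
Codon 2 TTA (Leu): 40.3 per 1000.
Codon 3 GAC (Asp): 31.5 per 1000.
Codon 4 CCT (Pro): 33.6 per 1000.
Lowest frequency is 9.2 at codon 1.

1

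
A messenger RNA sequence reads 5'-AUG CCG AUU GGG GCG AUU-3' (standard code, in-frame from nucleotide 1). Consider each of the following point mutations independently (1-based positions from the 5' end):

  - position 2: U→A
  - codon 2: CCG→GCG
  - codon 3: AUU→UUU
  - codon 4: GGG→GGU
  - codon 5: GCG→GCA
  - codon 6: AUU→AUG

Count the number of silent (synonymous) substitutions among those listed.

Codon 1: AUG (Met) → AAG (Lys) — missense.
Codon 2: CCG (Pro) → GCG (Ala) — missense.
Codon 3: AUU (Ile) → UUU (Phe) — missense.
Codon 4: GGG (Gly) → GGU (Gly) — synonymous.
Codon 5: GCG (Ala) → GCA (Ala) — synonymous.
Codon 6: AUU (Ile) → AUG (Met) — missense.
Synonymous: 2 of 6.

2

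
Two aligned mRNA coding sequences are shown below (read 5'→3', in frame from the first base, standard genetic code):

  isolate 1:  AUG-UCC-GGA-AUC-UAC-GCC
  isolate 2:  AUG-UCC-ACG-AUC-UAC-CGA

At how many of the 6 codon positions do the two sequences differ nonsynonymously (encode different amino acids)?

2

Codon 1: AUG Met / AUG Met — identical.
Codon 2: UCC Ser / UCC Ser — identical.
Codon 3: GGA Gly / ACG Thr — nonsynonymous.
Codon 4: AUC Ile / AUC Ile — identical.
Codon 5: UAC Tyr / UAC Tyr — identical.
Codon 6: GCC Ala / CGA Arg — nonsynonymous.
Nonsynonymous differences: 2.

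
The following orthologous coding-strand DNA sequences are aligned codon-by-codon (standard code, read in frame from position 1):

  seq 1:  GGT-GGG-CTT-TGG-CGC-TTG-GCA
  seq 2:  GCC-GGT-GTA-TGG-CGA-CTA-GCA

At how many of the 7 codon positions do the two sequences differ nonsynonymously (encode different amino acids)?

2

Codon 1: GGT Gly / GCC Ala — nonsynonymous.
Codon 2: GGG Gly / GGT Gly — synonymous.
Codon 3: CTT Leu / GTA Val — nonsynonymous.
Codon 4: TGG Trp / TGG Trp — identical.
Codon 5: CGC Arg / CGA Arg — synonymous.
Codon 6: TTG Leu / CTA Leu — synonymous.
Codon 7: GCA Ala / GCA Ala — identical.
Nonsynonymous differences: 2.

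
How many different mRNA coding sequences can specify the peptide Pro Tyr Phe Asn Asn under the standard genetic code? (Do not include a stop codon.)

Pro: 4 codons.
Tyr: 2 codons.
Phe: 2 codons.
Asn: 2 codons.
Asn: 2 codons.
4 × 2 × 2 × 2 × 2 = 64.

64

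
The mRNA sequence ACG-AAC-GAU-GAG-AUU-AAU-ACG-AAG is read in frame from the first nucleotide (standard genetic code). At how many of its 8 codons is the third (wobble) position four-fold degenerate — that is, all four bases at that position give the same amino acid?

2

Codon 1 ACG (Thr): third position 4-fold.
Codon 2 AAC (Asn): third position 2-fold.
Codon 3 GAU (Asp): third position 2-fold.
Codon 4 GAG (Glu): third position 2-fold.
Codon 5 AUU (Ile): third position 3-fold.
Codon 6 AAU (Asn): third position 2-fold.
Codon 7 ACG (Thr): third position 4-fold.
Codon 8 AAG (Lys): third position 2-fold.
Four-fold degenerate third positions: 2.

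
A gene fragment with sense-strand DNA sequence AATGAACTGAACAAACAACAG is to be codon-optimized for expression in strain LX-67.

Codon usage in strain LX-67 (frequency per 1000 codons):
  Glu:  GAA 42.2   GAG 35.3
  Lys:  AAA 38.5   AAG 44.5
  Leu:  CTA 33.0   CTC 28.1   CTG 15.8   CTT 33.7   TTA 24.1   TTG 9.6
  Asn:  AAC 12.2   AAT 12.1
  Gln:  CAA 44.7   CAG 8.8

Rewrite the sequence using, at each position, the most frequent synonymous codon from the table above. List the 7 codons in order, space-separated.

AAC GAA CTT AAC AAG CAA CAA

Codon 1 (Asn): best is AAC at 12.2.
Codon 2 (Glu): best is GAA at 42.2.
Codon 3 (Leu): best is CTT at 33.7.
Codon 4 (Asn): best is AAC at 12.2.
Codon 5 (Lys): best is AAG at 44.5.
Codon 6 (Gln): best is CAA at 44.7.
Codon 7 (Gln): best is CAA at 44.7.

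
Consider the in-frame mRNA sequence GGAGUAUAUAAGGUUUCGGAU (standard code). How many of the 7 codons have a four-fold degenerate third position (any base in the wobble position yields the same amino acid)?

Codon 1 GGA (Gly): third position 4-fold.
Codon 2 GUA (Val): third position 4-fold.
Codon 3 UAU (Tyr): third position 2-fold.
Codon 4 AAG (Lys): third position 2-fold.
Codon 5 GUU (Val): third position 4-fold.
Codon 6 UCG (Ser): third position 4-fold.
Codon 7 GAU (Asp): third position 2-fold.
Four-fold degenerate third positions: 4.

4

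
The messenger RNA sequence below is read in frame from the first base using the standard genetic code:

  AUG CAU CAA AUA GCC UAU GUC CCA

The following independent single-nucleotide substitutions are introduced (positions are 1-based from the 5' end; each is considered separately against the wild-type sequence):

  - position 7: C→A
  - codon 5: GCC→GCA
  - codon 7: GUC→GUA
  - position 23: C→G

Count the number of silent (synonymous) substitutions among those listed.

2

Codon 3: CAA (Gln) → AAA (Lys) — missense.
Codon 5: GCC (Ala) → GCA (Ala) — synonymous.
Codon 7: GUC (Val) → GUA (Val) — synonymous.
Codon 8: CCA (Pro) → CGA (Arg) — missense.
Synonymous: 2 of 4.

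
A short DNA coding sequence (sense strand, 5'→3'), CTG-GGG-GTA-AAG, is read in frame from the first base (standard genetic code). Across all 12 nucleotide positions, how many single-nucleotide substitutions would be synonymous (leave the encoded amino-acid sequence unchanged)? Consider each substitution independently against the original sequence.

Codon 1 (CTG, Leu): 4 synonymous substitutions.
Codon 2 (GGG, Gly): 3 synonymous substitutions.
Codon 3 (GTA, Val): 3 synonymous substitutions.
Codon 4 (AAG, Lys): 1 synonymous substitution.
Total: 4 + 3 + 3 + 1 = 11.

11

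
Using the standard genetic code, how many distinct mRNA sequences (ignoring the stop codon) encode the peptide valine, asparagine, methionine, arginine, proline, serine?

1152

Val: 4 codons.
Asn: 2 codons.
Met: 1 codon.
Arg: 6 codons.
Pro: 4 codons.
Ser: 6 codons.
4 × 2 × 1 × 6 × 4 × 6 = 1152.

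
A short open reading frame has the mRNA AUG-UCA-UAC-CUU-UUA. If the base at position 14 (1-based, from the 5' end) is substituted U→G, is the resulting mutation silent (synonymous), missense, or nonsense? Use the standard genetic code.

Position 14 falls in codon 5: UUA → Leu.
After the substitution the codon is UGA → Stop.
The new codon is a stop codon, so this is a nonsense mutation.

nonsense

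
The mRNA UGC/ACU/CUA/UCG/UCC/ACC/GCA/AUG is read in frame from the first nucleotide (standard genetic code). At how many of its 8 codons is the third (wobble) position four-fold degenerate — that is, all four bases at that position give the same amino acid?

6

Codon 1 UGC (Cys): third position 2-fold.
Codon 2 ACU (Thr): third position 4-fold.
Codon 3 CUA (Leu): third position 4-fold.
Codon 4 UCG (Ser): third position 4-fold.
Codon 5 UCC (Ser): third position 4-fold.
Codon 6 ACC (Thr): third position 4-fold.
Codon 7 GCA (Ala): third position 4-fold.
Codon 8 AUG (Met): third position 1-fold.
Four-fold degenerate third positions: 6.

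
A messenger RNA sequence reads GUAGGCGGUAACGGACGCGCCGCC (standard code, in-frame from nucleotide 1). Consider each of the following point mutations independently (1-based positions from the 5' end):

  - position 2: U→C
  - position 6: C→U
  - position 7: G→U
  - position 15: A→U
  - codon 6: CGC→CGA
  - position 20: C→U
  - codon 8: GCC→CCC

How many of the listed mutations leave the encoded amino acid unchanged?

Codon 1: GUA (Val) → GCA (Ala) — missense.
Codon 2: GGC (Gly) → GGU (Gly) — synonymous.
Codon 3: GGU (Gly) → UGU (Cys) — missense.
Codon 5: GGA (Gly) → GGU (Gly) — synonymous.
Codon 6: CGC (Arg) → CGA (Arg) — synonymous.
Codon 7: GCC (Ala) → GUC (Val) — missense.
Codon 8: GCC (Ala) → CCC (Pro) — missense.
Synonymous: 3 of 7.

3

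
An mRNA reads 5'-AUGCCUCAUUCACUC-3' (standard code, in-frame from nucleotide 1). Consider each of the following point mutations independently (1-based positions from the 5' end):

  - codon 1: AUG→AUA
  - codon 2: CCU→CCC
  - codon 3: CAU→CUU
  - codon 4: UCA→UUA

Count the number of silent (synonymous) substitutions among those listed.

1

Codon 1: AUG (Met) → AUA (Ile) — missense.
Codon 2: CCU (Pro) → CCC (Pro) — synonymous.
Codon 3: CAU (His) → CUU (Leu) — missense.
Codon 4: UCA (Ser) → UUA (Leu) — missense.
Synonymous: 1 of 4.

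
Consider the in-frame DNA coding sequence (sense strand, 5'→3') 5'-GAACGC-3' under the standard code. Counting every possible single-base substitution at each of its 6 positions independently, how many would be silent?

Codon 1 (GAA, Glu): 1 synonymous substitution.
Codon 2 (CGC, Arg): 3 synonymous substitutions.
Total: 1 + 3 = 4.

4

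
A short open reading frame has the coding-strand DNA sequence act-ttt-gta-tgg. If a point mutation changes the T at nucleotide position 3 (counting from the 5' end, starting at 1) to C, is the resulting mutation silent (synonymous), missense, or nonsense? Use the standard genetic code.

silent

Position 3 falls in codon 1: ACT → Thr.
After the substitution the codon is ACC → Thr.
Both encode Thr, so the change is synonymous.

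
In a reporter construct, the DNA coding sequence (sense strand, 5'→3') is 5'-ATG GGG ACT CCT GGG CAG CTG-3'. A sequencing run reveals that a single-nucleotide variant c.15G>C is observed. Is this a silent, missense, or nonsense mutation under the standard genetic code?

silent

Position 15 falls in codon 5: GGG → Gly.
After the substitution the codon is GGC → Gly.
Both encode Gly, so the change is synonymous.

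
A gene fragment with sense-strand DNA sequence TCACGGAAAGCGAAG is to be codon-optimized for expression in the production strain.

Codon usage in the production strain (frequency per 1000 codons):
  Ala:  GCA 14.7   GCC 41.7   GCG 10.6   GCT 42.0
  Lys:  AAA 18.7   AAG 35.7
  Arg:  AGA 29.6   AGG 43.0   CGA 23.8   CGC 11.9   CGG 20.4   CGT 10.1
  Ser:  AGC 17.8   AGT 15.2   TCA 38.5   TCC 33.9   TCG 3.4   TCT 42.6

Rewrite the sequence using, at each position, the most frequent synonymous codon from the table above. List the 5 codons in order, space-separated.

Codon 1 (Ser): best is TCT at 42.6.
Codon 2 (Arg): best is AGG at 43.0.
Codon 3 (Lys): best is AAG at 35.7.
Codon 4 (Ala): best is GCT at 42.0.
Codon 5 (Lys): best is AAG at 35.7.

TCT AGG AAG GCT AAG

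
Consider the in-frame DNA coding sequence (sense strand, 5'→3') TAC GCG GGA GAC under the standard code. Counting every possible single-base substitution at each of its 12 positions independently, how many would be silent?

8

Codon 1 (TAC, Tyr): 1 synonymous substitution.
Codon 2 (GCG, Ala): 3 synonymous substitutions.
Codon 3 (GGA, Gly): 3 synonymous substitutions.
Codon 4 (GAC, Asp): 1 synonymous substitution.
Total: 1 + 3 + 3 + 1 = 8.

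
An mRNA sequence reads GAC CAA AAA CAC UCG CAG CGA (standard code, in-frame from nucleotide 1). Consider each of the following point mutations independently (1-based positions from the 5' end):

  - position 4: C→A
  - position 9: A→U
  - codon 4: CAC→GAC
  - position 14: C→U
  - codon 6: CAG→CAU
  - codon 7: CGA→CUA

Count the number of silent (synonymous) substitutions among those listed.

Codon 2: CAA (Gln) → AAA (Lys) — missense.
Codon 3: AAA (Lys) → AAU (Asn) — missense.
Codon 4: CAC (His) → GAC (Asp) — missense.
Codon 5: UCG (Ser) → UUG (Leu) — missense.
Codon 6: CAG (Gln) → CAU (His) — missense.
Codon 7: CGA (Arg) → CUA (Leu) — missense.
Synonymous: 0 of 6.

0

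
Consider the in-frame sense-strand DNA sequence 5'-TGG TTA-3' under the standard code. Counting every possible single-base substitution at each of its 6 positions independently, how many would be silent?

Codon 1 (TGG, Trp): 0 synonymous substitutions.
Codon 2 (TTA, Leu): 2 synonymous substitutions.
Total: 0 + 2 = 2.

2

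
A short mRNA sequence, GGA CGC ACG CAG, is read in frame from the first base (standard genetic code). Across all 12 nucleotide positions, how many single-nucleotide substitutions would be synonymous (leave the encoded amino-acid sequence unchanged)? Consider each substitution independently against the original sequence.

Codon 1 (GGA, Gly): 3 synonymous substitutions.
Codon 2 (CGC, Arg): 3 synonymous substitutions.
Codon 3 (ACG, Thr): 3 synonymous substitutions.
Codon 4 (CAG, Gln): 1 synonymous substitution.
Total: 3 + 3 + 3 + 1 = 10.

10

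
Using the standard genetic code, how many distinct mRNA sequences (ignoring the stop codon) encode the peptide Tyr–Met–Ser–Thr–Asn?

Tyr: 2 codons.
Met: 1 codon.
Ser: 6 codons.
Thr: 4 codons.
Asn: 2 codons.
2 × 1 × 6 × 4 × 2 = 96.

96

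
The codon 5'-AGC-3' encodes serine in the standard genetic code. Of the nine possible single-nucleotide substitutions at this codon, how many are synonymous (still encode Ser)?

Position 1: none → 0 synonymous.
Position 2: none → 0 synonymous.
Position 3: AGU → 1 synonymous.
Total: 0 + 0 + 1 = 1.

1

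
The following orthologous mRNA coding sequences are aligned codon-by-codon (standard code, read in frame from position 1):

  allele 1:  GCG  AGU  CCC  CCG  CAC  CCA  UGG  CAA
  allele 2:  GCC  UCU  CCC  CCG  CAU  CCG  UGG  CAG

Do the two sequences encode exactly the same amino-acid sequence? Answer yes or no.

Codon 1: GCG Ala / GCC Ala — synonymous.
Codon 2: AGU Ser / UCU Ser — synonymous.
Codon 3: CCC Pro / CCC Pro — identical.
Codon 4: CCG Pro / CCG Pro — identical.
Codon 5: CAC His / CAU His — synonymous.
Codon 6: CCA Pro / CCG Pro — synonymous.
Codon 7: UGG Trp / UGG Trp — identical.
Codon 8: CAA Gln / CAG Gln — synonymous.
Nonsynonymous differences: 0 → same protein.

yes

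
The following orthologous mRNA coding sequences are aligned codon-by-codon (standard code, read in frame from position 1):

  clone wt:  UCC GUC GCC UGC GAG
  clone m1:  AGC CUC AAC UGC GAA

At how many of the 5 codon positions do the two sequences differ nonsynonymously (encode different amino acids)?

Codon 1: UCC Ser / AGC Ser — synonymous.
Codon 2: GUC Val / CUC Leu — nonsynonymous.
Codon 3: GCC Ala / AAC Asn — nonsynonymous.
Codon 4: UGC Cys / UGC Cys — identical.
Codon 5: GAG Glu / GAA Glu — synonymous.
Nonsynonymous differences: 2.

2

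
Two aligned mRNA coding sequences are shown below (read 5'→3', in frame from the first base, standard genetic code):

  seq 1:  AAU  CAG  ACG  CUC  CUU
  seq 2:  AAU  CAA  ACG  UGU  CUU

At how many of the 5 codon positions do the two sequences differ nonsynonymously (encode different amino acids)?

Codon 1: AAU Asn / AAU Asn — identical.
Codon 2: CAG Gln / CAA Gln — synonymous.
Codon 3: ACG Thr / ACG Thr — identical.
Codon 4: CUC Leu / UGU Cys — nonsynonymous.
Codon 5: CUU Leu / CUU Leu — identical.
Nonsynonymous differences: 1.

1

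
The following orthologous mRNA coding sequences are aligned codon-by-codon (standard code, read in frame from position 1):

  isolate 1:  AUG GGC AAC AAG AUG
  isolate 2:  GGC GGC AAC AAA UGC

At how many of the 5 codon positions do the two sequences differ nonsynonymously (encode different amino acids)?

2

Codon 1: AUG Met / GGC Gly — nonsynonymous.
Codon 2: GGC Gly / GGC Gly — identical.
Codon 3: AAC Asn / AAC Asn — identical.
Codon 4: AAG Lys / AAA Lys — synonymous.
Codon 5: AUG Met / UGC Cys — nonsynonymous.
Nonsynonymous differences: 2.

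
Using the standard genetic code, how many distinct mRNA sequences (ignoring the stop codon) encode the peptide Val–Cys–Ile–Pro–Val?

Val: 4 codons.
Cys: 2 codons.
Ile: 3 codons.
Pro: 4 codons.
Val: 4 codons.
4 × 2 × 3 × 4 × 4 = 384.

384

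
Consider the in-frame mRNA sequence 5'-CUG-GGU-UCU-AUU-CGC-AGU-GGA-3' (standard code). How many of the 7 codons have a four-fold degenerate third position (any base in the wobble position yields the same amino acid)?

Codon 1 CUG (Leu): third position 4-fold.
Codon 2 GGU (Gly): third position 4-fold.
Codon 3 UCU (Ser): third position 4-fold.
Codon 4 AUU (Ile): third position 3-fold.
Codon 5 CGC (Arg): third position 4-fold.
Codon 6 AGU (Ser): third position 2-fold.
Codon 7 GGA (Gly): third position 4-fold.
Four-fold degenerate third positions: 5.

5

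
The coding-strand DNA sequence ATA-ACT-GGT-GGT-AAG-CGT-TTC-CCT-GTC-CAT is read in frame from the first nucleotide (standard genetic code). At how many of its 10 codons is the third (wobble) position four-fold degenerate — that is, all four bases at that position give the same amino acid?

Codon 1 ATA (Ile): third position 3-fold.
Codon 2 ACT (Thr): third position 4-fold.
Codon 3 GGT (Gly): third position 4-fold.
Codon 4 GGT (Gly): third position 4-fold.
Codon 5 AAG (Lys): third position 2-fold.
Codon 6 CGT (Arg): third position 4-fold.
Codon 7 TTC (Phe): third position 2-fold.
Codon 8 CCT (Pro): third position 4-fold.
Codon 9 GTC (Val): third position 4-fold.
Codon 10 CAT (His): third position 2-fold.
Four-fold degenerate third positions: 6.

6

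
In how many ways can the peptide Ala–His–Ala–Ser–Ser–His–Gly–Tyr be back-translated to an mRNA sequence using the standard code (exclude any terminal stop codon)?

18432

Ala: 4 codons.
His: 2 codons.
Ala: 4 codons.
Ser: 6 codons.
Ser: 6 codons.
His: 2 codons.
Gly: 4 codons.
Tyr: 2 codons.
4 × 2 × 4 × 6 × 6 × 2 × 4 × 2 = 18432.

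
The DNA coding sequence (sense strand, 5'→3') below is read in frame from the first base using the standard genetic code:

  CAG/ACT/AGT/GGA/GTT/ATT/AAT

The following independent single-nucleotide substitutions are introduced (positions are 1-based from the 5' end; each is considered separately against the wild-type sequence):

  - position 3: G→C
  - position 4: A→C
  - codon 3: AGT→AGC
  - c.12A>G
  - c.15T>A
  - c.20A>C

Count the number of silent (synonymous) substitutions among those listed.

3

Codon 1: CAG (Gln) → CAC (His) — missense.
Codon 2: ACT (Thr) → CCT (Pro) — missense.
Codon 3: AGT (Ser) → AGC (Ser) — synonymous.
Codon 4: GGA (Gly) → GGG (Gly) — synonymous.
Codon 5: GTT (Val) → GTA (Val) — synonymous.
Codon 7: AAT (Asn) → ACT (Thr) — missense.
Synonymous: 3 of 6.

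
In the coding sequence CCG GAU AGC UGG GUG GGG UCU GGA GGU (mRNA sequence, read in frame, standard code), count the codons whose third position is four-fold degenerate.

6

Codon 1 CCG (Pro): third position 4-fold.
Codon 2 GAU (Asp): third position 2-fold.
Codon 3 AGC (Ser): third position 2-fold.
Codon 4 UGG (Trp): third position 1-fold.
Codon 5 GUG (Val): third position 4-fold.
Codon 6 GGG (Gly): third position 4-fold.
Codon 7 UCU (Ser): third position 4-fold.
Codon 8 GGA (Gly): third position 4-fold.
Codon 9 GGU (Gly): third position 4-fold.
Four-fold degenerate third positions: 6.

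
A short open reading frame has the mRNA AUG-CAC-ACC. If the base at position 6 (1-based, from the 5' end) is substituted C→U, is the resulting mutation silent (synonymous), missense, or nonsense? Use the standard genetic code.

silent

Position 6 falls in codon 2: CAC → His.
After the substitution the codon is CAU → His.
Both encode His, so the change is synonymous.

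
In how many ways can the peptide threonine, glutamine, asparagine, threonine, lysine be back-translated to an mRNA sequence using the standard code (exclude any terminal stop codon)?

128

Thr: 4 codons.
Gln: 2 codons.
Asn: 2 codons.
Thr: 4 codons.
Lys: 2 codons.
4 × 2 × 2 × 4 × 2 = 128.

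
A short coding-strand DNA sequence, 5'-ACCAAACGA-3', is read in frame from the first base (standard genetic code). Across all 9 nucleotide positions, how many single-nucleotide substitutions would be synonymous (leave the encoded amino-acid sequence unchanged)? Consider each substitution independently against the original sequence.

Codon 1 (ACC, Thr): 3 synonymous substitutions.
Codon 2 (AAA, Lys): 1 synonymous substitution.
Codon 3 (CGA, Arg): 4 synonymous substitutions.
Total: 3 + 1 + 4 = 8.

8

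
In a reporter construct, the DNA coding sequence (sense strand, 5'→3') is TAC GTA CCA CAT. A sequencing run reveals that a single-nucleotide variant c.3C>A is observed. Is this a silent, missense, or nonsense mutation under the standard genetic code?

nonsense

Position 3 falls in codon 1: TAC → Tyr.
After the substitution the codon is TAA → Stop.
The new codon is a stop codon, so this is a nonsense mutation.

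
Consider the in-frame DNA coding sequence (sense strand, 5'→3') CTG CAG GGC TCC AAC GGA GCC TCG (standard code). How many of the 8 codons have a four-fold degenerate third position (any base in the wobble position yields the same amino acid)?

6

Codon 1 CTG (Leu): third position 4-fold.
Codon 2 CAG (Gln): third position 2-fold.
Codon 3 GGC (Gly): third position 4-fold.
Codon 4 TCC (Ser): third position 4-fold.
Codon 5 AAC (Asn): third position 2-fold.
Codon 6 GGA (Gly): third position 4-fold.
Codon 7 GCC (Ala): third position 4-fold.
Codon 8 TCG (Ser): third position 4-fold.
Four-fold degenerate third positions: 6.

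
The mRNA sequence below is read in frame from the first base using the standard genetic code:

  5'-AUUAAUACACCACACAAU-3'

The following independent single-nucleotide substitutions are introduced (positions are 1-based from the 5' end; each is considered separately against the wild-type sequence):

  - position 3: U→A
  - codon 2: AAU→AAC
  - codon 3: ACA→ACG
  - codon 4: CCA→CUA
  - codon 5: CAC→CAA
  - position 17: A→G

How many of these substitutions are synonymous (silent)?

Codon 1: AUU (Ile) → AUA (Ile) — synonymous.
Codon 2: AAU (Asn) → AAC (Asn) — synonymous.
Codon 3: ACA (Thr) → ACG (Thr) — synonymous.
Codon 4: CCA (Pro) → CUA (Leu) — missense.
Codon 5: CAC (His) → CAA (Gln) — missense.
Codon 6: AAU (Asn) → AGU (Ser) — missense.
Synonymous: 3 of 6.

3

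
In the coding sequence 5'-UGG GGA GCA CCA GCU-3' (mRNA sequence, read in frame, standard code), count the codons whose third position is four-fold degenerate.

Codon 1 UGG (Trp): third position 1-fold.
Codon 2 GGA (Gly): third position 4-fold.
Codon 3 GCA (Ala): third position 4-fold.
Codon 4 CCA (Pro): third position 4-fold.
Codon 5 GCU (Ala): third position 4-fold.
Four-fold degenerate third positions: 4.

4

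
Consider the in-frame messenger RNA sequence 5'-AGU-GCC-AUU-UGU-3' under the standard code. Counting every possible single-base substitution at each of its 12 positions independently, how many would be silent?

Codon 1 (AGU, Ser): 1 synonymous substitution.
Codon 2 (GCC, Ala): 3 synonymous substitutions.
Codon 3 (AUU, Ile): 2 synonymous substitutions.
Codon 4 (UGU, Cys): 1 synonymous substitution.
Total: 1 + 3 + 2 + 1 = 7.

7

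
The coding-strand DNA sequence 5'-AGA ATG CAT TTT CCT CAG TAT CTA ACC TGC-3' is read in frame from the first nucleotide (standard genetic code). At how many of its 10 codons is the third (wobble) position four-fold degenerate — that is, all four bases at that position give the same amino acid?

3

Codon 1 AGA (Arg): third position 2-fold.
Codon 2 ATG (Met): third position 1-fold.
Codon 3 CAT (His): third position 2-fold.
Codon 4 TTT (Phe): third position 2-fold.
Codon 5 CCT (Pro): third position 4-fold.
Codon 6 CAG (Gln): third position 2-fold.
Codon 7 TAT (Tyr): third position 2-fold.
Codon 8 CTA (Leu): third position 4-fold.
Codon 9 ACC (Thr): third position 4-fold.
Codon 10 TGC (Cys): third position 2-fold.
Four-fold degenerate third positions: 3.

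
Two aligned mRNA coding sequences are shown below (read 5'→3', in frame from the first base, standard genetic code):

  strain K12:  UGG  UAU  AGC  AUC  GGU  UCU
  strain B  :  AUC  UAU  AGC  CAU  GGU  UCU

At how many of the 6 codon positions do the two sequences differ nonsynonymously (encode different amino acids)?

Codon 1: UGG Trp / AUC Ile — nonsynonymous.
Codon 2: UAU Tyr / UAU Tyr — identical.
Codon 3: AGC Ser / AGC Ser — identical.
Codon 4: AUC Ile / CAU His — nonsynonymous.
Codon 5: GGU Gly / GGU Gly — identical.
Codon 6: UCU Ser / UCU Ser — identical.
Nonsynonymous differences: 2.

2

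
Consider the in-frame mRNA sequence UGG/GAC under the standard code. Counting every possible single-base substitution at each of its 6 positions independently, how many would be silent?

Codon 1 (UGG, Trp): 0 synonymous substitutions.
Codon 2 (GAC, Asp): 1 synonymous substitution.
Total: 0 + 1 = 1.

1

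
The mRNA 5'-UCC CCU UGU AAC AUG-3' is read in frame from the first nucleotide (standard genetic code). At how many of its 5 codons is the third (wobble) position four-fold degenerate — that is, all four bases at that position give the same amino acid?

Codon 1 UCC (Ser): third position 4-fold.
Codon 2 CCU (Pro): third position 4-fold.
Codon 3 UGU (Cys): third position 2-fold.
Codon 4 AAC (Asn): third position 2-fold.
Codon 5 AUG (Met): third position 1-fold.
Four-fold degenerate third positions: 2.

2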